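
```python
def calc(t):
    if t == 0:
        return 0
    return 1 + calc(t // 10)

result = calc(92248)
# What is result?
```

Count of digits of 92248: 5

Answer: 5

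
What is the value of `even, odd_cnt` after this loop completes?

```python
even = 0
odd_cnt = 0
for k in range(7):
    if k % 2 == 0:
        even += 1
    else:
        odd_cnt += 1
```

Count evens and odds in range(7)
`even, odd_cnt` takes the values: (0, 0) → (1, 0) → (1, 1) → (2, 1) → (2, 2) → (3, 2) → (3, 3) → (4, 3)

Answer: 4, 3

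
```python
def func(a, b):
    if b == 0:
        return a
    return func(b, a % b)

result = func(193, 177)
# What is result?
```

func(193, 177) -> func(177, 16) -> func(16, 1) -> func(1, 0) -> 1

Answer: 1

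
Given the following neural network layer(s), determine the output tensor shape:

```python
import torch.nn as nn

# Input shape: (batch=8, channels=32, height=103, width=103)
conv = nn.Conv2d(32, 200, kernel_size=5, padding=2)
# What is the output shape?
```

Input: (8, 32, 103, 103) -> Output: (8, 200, 103, 103)

Answer: (8, 200, 103, 103)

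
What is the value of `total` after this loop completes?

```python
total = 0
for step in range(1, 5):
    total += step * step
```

Sum of squares 1² to 4² = 30
`total` takes the values: 0 → 1 → 5 → 14 → 30

Answer: 30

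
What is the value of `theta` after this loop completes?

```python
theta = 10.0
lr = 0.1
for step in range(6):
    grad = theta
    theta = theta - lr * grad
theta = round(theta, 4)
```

Gradient descent: w = 10.0 * (1 - 0.1)^6
`theta` takes the values: 10.0 → 9.0 → 8.1 → 7.29 → 6.561 → 5.9049 → 5.31441 → 5.3144

Answer: 5.3144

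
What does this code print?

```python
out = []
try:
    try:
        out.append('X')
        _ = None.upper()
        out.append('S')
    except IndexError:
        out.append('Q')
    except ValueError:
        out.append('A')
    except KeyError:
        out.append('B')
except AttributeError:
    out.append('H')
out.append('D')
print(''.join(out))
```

Execution trace: 'X' (try body) → 'H' (outer except AttributeError) → 'D' (after the try/except). Output: XHD

Answer: XHD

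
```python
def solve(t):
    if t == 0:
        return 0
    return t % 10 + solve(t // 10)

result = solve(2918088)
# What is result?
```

Sum of digits of 2918088: 8 + 8 + 0 + 8 + 1 + 9 + 2 = 36

Answer: 36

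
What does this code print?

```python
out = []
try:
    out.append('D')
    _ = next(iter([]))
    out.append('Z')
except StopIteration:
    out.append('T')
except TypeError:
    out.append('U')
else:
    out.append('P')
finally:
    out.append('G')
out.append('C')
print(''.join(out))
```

Execution trace: 'D' (try body) → 'T' (except StopIteration) → 'G' (finally) → 'C' (after the try/except). Output: DTGC

Answer: DTGC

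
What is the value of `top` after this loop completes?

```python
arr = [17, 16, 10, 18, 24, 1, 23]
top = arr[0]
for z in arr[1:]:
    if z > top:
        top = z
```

Maximum of [17, 16, 10, 18, 24, 1, 23]
`top` takes the values: 17 → 18 → 24

Answer: 24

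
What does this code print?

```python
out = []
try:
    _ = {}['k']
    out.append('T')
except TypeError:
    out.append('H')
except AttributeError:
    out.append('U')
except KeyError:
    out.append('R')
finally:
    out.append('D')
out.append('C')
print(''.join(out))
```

Execution trace: 'R' (except KeyError) → 'D' (finally) → 'C' (after the try/except). Output: RDC

Answer: RDC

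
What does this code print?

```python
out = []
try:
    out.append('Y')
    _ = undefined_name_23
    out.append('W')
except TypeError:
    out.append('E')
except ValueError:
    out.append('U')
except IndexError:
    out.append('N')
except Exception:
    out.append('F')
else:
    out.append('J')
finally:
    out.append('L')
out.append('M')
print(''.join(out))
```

Execution trace: 'Y' (try body) → 'F' (except Exception) → 'L' (finally) → 'M' (after the try/except). Output: YFLM

Answer: YFLM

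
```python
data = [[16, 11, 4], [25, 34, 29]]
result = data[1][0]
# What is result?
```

Trace:
`data = [[16, 11, 4], [25, 34, 29]]` → data = [[16, 11, 4], [25, 34, 29]]
`result = data[1][0]` → result = 25
So result = 25

Answer: 25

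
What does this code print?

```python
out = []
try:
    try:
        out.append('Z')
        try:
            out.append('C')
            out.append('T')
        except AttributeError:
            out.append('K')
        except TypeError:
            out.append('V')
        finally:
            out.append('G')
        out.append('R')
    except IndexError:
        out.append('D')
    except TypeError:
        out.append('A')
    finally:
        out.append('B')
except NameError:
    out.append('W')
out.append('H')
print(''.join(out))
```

Execution trace: 'Z' (try body) → 'C' (inner try body) → 'T' (inner try body, no exception) → 'G' (inner finally) → 'R' (try body, no exception) → 'B' (finally) → 'H' (after the try/except). Output: ZCTGRBH

Answer: ZCTGRBH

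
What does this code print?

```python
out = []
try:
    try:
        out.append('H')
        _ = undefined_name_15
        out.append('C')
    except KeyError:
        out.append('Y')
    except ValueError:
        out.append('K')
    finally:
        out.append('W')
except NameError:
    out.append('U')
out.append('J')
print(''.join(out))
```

Execution trace: 'H' (inner try body) → 'W' (inner finally) → 'U' (outer except NameError) → 'J' (after the try/except). Output: HWUJ

Answer: HWUJ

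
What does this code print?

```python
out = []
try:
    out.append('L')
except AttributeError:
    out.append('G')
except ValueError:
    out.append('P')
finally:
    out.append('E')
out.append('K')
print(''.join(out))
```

Execution trace: 'L' (try body, no exception) → 'E' (finally) → 'K' (after the try/except). Output: LEK

Answer: LEK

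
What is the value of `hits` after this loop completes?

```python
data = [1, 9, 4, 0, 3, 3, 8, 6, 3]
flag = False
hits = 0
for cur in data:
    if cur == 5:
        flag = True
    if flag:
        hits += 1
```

Count elements after first 5 in [1, 9, 4, 0, 3, 3, 8, 6, 3]
`hits` takes the values: 0

Answer: 0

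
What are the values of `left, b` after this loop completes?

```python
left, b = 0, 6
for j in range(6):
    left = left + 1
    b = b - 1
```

left goes 0→6, b goes 6→0
`left, b` takes the values: (0, 6) → (1, 6) → (1, 5) → (2, 5) → (2, 4) → (3, 4) → (3, 3) → (4, 3) → (4, 2) → (5, 2) → (5, 1) → (6, 1) → (6, 0)

Answer: 6, 0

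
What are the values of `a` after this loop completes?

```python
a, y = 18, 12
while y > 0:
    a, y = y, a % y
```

GCD of 18 and 12
`a` takes the values: 18 → 12 → 6

Answer: 6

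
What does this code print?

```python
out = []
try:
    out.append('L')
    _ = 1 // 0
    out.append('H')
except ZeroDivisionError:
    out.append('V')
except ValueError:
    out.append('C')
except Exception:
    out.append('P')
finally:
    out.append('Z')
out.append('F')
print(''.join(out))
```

Execution trace: 'L' (try body) → 'V' (except ZeroDivisionError) → 'Z' (finally) → 'F' (after the try/except). Output: LVZF

Answer: LVZF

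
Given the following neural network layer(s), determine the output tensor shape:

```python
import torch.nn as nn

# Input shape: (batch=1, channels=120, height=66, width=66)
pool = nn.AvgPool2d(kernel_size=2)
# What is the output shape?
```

Input: (1, 120, 66, 66) -> Output: (1, 120, 33, 33)

Answer: (1, 120, 33, 33)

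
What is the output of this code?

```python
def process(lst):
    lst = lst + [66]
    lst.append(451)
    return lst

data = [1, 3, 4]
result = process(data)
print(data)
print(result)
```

Key concept: rebinding parameter vs mutation.
Step by step:
`data = [1, 3, 4]` → data = [1, 3, 4]
`result = process(data)` → result = [1, 3, 4, 66, 451]
`print(data)` → prints [1, 3, 4]
`print(result)` → prints [1, 3, 4, 66, 451]

Answer:
[1, 3, 4]
[1, 3, 4, 66, 451]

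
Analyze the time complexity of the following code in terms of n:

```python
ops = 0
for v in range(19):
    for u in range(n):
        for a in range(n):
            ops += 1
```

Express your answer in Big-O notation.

Each loop level contributes: 1 × n × n. Multiplying the contributions gives O(n^2).

Answer: O(n^2)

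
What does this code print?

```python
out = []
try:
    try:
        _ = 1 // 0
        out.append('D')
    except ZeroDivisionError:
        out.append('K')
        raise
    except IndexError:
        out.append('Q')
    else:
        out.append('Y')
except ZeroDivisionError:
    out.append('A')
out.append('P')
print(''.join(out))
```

Execution trace: 'K' (inner except ZeroDivisionError) → 'A' (outer except ZeroDivisionError) → 'P' (after the try/except). Output: KAP

Answer: KAP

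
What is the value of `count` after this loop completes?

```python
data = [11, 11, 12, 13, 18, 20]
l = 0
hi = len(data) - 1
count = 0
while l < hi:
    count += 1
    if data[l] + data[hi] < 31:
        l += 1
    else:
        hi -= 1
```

Steps to find pair summing to 31
`count` takes the values: 0 → 1 → 2 → 3 → 4 → 5

Answer: 5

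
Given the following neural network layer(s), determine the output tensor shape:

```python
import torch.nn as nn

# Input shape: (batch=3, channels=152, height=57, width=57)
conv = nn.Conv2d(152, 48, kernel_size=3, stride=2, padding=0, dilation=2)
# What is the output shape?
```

Input: (3, 152, 57, 57) -> Output: (3, 48, 27, 27)

Answer: (3, 48, 27, 27)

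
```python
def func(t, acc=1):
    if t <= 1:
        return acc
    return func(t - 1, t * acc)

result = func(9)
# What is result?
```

Accumulator trace (n, acc): (9, 1) -> (8, 9) -> (7, 72) -> (6, 504) -> (5, 3024) -> (4, 15120) -> (3, 60480) -> (2, 181440) -> (1, 362880) -> return 362880

Answer: 362880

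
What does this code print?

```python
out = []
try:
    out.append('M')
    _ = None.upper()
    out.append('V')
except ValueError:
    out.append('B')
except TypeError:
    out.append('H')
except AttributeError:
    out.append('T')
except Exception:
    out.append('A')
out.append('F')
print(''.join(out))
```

Execution trace: 'M' (try body) → 'T' (except AttributeError) → 'F' (after the try/except). Output: MTF

Answer: MTF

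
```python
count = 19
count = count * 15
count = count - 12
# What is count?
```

Trace:
`count = 19` → count = 19
`count = count * 15` → count = 285
`count = count - 12` → count = 273
So count = 273

Answer: 273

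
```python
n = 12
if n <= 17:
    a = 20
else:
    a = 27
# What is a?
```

Trace:
`n = 12` → n = 12
`if n <= 17: ...` → n <= 17 is True → a = 20
So a = 20

Answer: 20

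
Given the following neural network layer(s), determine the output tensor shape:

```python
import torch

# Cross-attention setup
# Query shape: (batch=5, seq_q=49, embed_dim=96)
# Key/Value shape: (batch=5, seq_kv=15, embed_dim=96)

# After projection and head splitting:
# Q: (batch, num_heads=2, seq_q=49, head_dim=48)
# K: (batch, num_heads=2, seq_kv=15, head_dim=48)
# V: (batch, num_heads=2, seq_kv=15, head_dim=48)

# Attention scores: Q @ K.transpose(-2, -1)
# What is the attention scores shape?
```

Input: (5, 49, 96) -> Output: (5, 2, 49, 15)

Answer: (5, 2, 49, 15)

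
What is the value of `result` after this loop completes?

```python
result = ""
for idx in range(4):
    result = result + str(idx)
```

Concatenate digits 0 to 3
`result` takes the values: "" → "0" → "01" → "012" → "0123"

Answer: "0123"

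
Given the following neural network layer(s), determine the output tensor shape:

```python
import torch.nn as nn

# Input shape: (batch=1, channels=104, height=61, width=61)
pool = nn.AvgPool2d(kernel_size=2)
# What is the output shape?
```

Input: (1, 104, 61, 61) -> Output: (1, 104, 30, 30)

Answer: (1, 104, 30, 30)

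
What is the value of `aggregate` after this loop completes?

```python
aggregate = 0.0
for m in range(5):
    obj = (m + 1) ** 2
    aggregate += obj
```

Sum of squared losses 1² + 2² + ... + 5²
`aggregate` takes the values: 0.0 → 1.0 → 5.0 → 14.0 → 30.0 → 55.0

Answer: 55.0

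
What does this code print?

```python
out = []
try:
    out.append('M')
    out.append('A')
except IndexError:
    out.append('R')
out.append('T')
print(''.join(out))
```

Execution trace: 'M' (try body) → 'A' (try body, no exception) → 'T' (after the try/except). Output: MAT

Answer: MAT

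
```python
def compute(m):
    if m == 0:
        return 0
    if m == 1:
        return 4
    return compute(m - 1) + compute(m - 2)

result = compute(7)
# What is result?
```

Build up from base cases: compute(0)=0, compute(1)=4, compute(2)=4, compute(3)=8, compute(4)=12, compute(5)=20, compute(6)=32, ..., compute(7)=52

Answer: 52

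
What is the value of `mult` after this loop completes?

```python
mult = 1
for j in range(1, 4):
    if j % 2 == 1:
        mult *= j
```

Product of odd numbers 1 to 3
`mult` takes the values: 1 → 3

Answer: 3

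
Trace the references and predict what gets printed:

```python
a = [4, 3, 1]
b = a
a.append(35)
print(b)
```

Key concept: basic list aliasing.
Step by step:
`a = [4, 3, 1]` → a = [4, 3, 1]
`b = a` → b = [4, 3, 1] (same object as a)
`a.append(35)` → a = [4, 3, 1, 35] (same object as b); b = [4, 3, 1, 35] (same object as a)
`print(b)` → prints [4, 3, 1, 35]

Answer: [4, 3, 1, 35]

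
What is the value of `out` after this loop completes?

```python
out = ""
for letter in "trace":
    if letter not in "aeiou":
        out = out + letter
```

Remove vowels from 'trace'
`out` takes the values: "" → "t" → "tr" → "trc"

Answer: "trc"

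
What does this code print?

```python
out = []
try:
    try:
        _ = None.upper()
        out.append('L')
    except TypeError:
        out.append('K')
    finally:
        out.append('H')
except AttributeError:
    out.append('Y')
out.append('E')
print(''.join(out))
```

Execution trace: 'H' (finally) → 'Y' (outer except AttributeError) → 'E' (after the try/except). Output: HYE

Answer: HYE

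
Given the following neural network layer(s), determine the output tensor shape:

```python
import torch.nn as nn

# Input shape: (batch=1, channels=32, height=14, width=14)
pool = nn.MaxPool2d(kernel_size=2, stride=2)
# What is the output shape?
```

Input: (1, 32, 14, 14) -> Output: (1, 32, 7, 7)

Answer: (1, 32, 7, 7)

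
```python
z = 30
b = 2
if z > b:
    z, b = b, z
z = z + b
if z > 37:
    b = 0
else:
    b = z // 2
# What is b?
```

Trace:
`z = 30` → z = 30
`b = 2` → b = 2
`if z > b: ...` → z > b is True → z = 2; b = 30
`z = z + b` → z = 32
`if z > 37: ...` → z > 37 is False, take else branch → b = 16
So b = 16

Answer: 16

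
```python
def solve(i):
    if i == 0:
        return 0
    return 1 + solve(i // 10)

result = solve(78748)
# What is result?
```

Count of digits of 78748: 5

Answer: 5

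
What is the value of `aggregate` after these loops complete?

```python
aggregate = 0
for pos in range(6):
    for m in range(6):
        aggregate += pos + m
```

Sum of all pos+m for pos,m in 6x6
`aggregate` takes the values: 0 → 1 → 3 → 6 → 10 → 15 → 16 → 18 → 21 → 25 → 30 → 36 → 38 → 41 → 45 → 50 → 56 → 63 → 66 → 70 → 75 → 81 → 88 → 96 → 100 → 105 → 111 → 118 → 126 → 135 → 140 → 146 → 153 → 161 → 170 → 180

Answer: 180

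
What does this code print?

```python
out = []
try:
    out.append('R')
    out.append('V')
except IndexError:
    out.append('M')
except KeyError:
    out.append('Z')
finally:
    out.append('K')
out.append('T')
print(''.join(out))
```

Execution trace: 'R' (try body) → 'V' (try body, no exception) → 'K' (finally) → 'T' (after the try/except). Output: RVKT

Answer: RVKT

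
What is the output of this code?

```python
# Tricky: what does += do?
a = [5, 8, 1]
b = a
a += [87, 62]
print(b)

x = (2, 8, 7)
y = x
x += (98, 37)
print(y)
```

Key concept: += behavior differs for mutable vs immutable.
Step by step:
`a = [5, 8, 1]` → a = [5, 8, 1]
`b = a` → b = [5, 8, 1] (same object as a)
`a += [87, 62]` → a = [5, 8, 1, 87, 62] (same object as b); b = [5, 8, 1, 87, 62] (same object as a)
`print(b)` → prints [5, 8, 1, 87, 62]
`x = (2, 8, 7)` → x = (2, 8, 7)
`y = x` → y = (2, 8, 7)
`x += (98, 37)` → x = (2, 8, 7, 98, 37)
`print(y)` → prints (2, 8, 7)

Answer:
[5, 8, 1, 87, 62]
(2, 8, 7)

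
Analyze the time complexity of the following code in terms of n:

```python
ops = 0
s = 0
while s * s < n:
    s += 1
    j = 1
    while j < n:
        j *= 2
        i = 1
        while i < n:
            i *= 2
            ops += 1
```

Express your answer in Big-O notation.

Each loop level contributes: √n × log n × log n. Multiplying the contributions gives O(√n log² n).

Answer: O(√n log² n)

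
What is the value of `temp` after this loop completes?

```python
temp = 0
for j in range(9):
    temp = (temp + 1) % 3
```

Increment mod 3, 9 times = 0
`temp` takes the values: 0 → 1 → 2 → 0 → 1 → 2 → 0 → 1 → 2 → 0

Answer: 0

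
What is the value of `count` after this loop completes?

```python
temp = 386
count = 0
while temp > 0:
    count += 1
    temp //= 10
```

Count digits by repeated division by 10
`count` takes the values: 0 → 1 → 2 → 3

Answer: 3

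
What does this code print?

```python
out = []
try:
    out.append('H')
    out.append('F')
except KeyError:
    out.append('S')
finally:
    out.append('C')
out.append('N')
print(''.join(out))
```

Execution trace: 'H' (try body) → 'F' (try body, no exception) → 'C' (finally) → 'N' (after the try/except). Output: HFCN

Answer: HFCN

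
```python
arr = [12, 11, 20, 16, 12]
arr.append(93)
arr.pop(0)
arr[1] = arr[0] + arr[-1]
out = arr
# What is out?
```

Trace:
`arr = [12, 11, 20, 16, 12]` → arr = [12, 11, 20, 16, 12]
`arr.append(93)` → arr = [12, 11, 20, 16, 12, 93]
`arr.pop(0)` → arr = [11, 20, 16, 12, 93]
`arr[1] = arr[0] + arr[-1]` → arr = [11, 104, 16, 12, 93]
`out = arr` → out = [11, 104, 16, 12, 93]
So out = [11, 104, 16, 12, 93]

Answer: [11, 104, 16, 12, 93]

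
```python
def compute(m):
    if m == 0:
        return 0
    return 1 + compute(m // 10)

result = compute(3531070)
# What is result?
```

Count of digits of 3531070: 7

Answer: 7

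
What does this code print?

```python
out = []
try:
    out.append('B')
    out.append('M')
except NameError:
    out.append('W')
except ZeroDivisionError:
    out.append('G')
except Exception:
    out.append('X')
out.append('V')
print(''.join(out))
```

Execution trace: 'B' (try body) → 'M' (try body, no exception) → 'V' (after the try/except). Output: BMV

Answer: BMV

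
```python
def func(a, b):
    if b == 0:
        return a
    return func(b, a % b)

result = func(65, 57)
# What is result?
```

func(65, 57) -> func(57, 8) -> func(8, 1) -> func(1, 0) -> 1

Answer: 1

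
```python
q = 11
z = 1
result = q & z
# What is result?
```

Trace:
`q = 11` → q = 11
`z = 1` → z = 1
`result = q & z` → result = 1
So result = 1

Answer: 1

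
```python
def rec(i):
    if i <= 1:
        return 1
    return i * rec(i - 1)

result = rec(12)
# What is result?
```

rec(12) = 12 * 11 * 10 * 9 * 8 * 7 * 6 * 5 * 4 * 3 * 2 * 1 = 479001600

Answer: 479001600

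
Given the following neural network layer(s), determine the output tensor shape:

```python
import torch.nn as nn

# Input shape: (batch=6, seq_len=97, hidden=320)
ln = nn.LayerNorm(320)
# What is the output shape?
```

Input: (6, 97, 320) -> Output: (6, 97, 320)

Answer: (6, 97, 320)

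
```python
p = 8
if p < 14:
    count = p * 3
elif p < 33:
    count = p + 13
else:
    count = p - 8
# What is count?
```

Trace:
`p = 8` → p = 8
`if p < 14: ...` → p < 14 is True → count = 24
So count = 24

Answer: 24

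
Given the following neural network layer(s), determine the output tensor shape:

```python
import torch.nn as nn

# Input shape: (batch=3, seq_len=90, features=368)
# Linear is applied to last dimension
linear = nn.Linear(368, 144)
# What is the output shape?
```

Input: (3, 90, 368) -> Output: (3, 90, 144)

Answer: (3, 90, 144)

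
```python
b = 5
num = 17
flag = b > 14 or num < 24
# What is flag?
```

Trace:
`b = 5` → b = 5
`num = 17` → num = 17
`flag = b > 14 or num < 24` → flag = True
So flag = True

Answer: True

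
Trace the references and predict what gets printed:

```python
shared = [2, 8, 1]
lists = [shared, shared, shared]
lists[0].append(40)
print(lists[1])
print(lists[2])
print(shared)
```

Key concept: list of same reference.
Step by step:
`shared = [2, 8, 1]` → shared = [2, 8, 1]
`lists = [shared, shared, shared]` → lists = [[2, 8, 1], [2, 8, 1], [2, 8, 1]]
`lists[0].append(40)` → shared = [2, 8, 1, 40]; lists = [[2, 8, 1, 40], [2, 8, 1, 40], [2, 8, 1, 40]]
`print(lists[1])` → prints [2, 8, 1, 40]
`print(lists[2])` → prints [2, 8, 1, 40]
`print(shared)` → prints [2, 8, 1, 40]

Answer:
[2, 8, 1, 40]
[2, 8, 1, 40]
[2, 8, 1, 40]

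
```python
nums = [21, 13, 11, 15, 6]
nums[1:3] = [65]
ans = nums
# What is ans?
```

Trace:
`nums = [21, 13, 11, 15, 6]` → nums = [21, 13, 11, 15, 6]
`nums[1:3] = [65]` → nums = [21, 65, 15, 6]
`ans = nums` → ans = [21, 65, 15, 6]
So ans = [21, 65, 15, 6]

Answer: [21, 65, 15, 6]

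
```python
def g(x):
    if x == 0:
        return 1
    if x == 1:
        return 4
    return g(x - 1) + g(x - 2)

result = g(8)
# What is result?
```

Build up from base cases: g(0)=1, g(1)=4, g(2)=5, g(3)=9, g(4)=14, g(5)=23, g(6)=37, ..., g(8)=97

Answer: 97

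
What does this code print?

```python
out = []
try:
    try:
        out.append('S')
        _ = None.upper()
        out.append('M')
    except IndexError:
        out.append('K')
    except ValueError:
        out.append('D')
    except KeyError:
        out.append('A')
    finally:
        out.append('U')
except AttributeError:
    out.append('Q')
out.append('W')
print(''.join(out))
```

Execution trace: 'S' (try body) → 'U' (finally) → 'Q' (outer except AttributeError) → 'W' (after the try/except). Output: SUQW

Answer: SUQW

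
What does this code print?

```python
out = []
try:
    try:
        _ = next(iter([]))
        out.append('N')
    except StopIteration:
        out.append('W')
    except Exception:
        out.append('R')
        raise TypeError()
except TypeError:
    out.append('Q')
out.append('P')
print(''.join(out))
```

Execution trace: 'W' (inner except StopIteration) → 'P' (after the try/except). Output: WP

Answer: WP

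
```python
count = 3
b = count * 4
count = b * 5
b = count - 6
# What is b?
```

Trace:
`count = 3` → count = 3
`b = count * 4` → b = 12
`count = b * 5` → count = 60
`b = count - 6` → b = 54
So b = 54

Answer: 54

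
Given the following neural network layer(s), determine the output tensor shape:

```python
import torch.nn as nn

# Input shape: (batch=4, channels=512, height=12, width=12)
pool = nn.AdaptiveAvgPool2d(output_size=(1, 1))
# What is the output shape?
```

Input: (4, 512, 12, 12) -> Output: (4, 512, 1, 1)

Answer: (4, 512, 1, 1)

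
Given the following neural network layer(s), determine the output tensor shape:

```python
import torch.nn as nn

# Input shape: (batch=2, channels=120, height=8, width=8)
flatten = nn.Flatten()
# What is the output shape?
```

Input: (2, 120, 8, 8) -> Output: (2, 7680)

Answer: (2, 7680)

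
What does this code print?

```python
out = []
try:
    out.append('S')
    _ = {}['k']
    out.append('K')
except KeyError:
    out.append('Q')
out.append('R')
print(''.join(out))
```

Execution trace: 'S' (try body) → 'Q' (except KeyError) → 'R' (after the try/except). Output: SQR

Answer: SQR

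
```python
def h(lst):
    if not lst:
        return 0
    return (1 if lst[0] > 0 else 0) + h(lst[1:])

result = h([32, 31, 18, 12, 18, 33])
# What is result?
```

Count of positive elements in [32, 31, 18, 12, 18, 33] = 6

Answer: 6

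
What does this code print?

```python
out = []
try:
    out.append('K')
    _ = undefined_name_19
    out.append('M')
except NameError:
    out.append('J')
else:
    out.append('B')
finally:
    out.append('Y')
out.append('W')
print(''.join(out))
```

Execution trace: 'K' (try body) → 'J' (except NameError) → 'Y' (finally) → 'W' (after the try/except). Output: KJYW

Answer: KJYW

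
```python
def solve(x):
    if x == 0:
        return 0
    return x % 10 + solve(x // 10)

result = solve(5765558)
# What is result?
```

Sum of digits of 5765558: 8 + 5 + 5 + 5 + 6 + 7 + 5 = 41

Answer: 41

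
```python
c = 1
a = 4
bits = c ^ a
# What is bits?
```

Trace:
`c = 1` → c = 1
`a = 4` → a = 4
`bits = c ^ a` → bits = 5
So bits = 5

Answer: 5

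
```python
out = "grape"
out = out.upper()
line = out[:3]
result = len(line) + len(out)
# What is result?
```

Trace:
`out = "grape"` → out = 'grape'
`out = out.upper()` → out = 'GRAPE'
`line = out[:3]` → line = 'GRA'
`result = len(line) + len(out)` → result = 8
So result = 8

Answer: 8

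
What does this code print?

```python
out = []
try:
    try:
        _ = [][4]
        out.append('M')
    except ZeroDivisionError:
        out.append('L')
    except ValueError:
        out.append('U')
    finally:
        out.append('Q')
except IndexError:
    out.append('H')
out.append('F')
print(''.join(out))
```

Execution trace: 'Q' (finally) → 'H' (outer except IndexError) → 'F' (after the try/except). Output: QHF

Answer: QHF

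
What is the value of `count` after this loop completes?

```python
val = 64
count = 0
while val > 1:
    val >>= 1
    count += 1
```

Count right shifts until 1
`count` takes the values: 0 → 1 → 2 → 3 → 4 → 5 → 6

Answer: 6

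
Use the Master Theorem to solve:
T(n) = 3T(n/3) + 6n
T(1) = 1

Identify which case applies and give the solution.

a=3, b=3, f(n)=6n. log_3(3) = 1. Since c=1 = 1, Case 2 applies: T(n) = Θ(n^log_b(a) · log n) = O(n log n).

Answer: O(n log n) - Case 2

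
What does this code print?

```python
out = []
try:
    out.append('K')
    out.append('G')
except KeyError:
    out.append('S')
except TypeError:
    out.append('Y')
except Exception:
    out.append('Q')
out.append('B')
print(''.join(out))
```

Execution trace: 'K' (try body) → 'G' (try body, no exception) → 'B' (after the try/except). Output: KGB

Answer: KGB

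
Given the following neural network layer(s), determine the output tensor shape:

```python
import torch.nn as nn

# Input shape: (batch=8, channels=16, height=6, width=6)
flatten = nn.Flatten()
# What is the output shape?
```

Input: (8, 16, 6, 6) -> Output: (8, 576)

Answer: (8, 576)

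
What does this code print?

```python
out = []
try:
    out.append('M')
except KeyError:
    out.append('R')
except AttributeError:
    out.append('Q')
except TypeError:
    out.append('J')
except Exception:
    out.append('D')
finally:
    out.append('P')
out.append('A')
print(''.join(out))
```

Execution trace: 'M' (try body, no exception) → 'P' (finally) → 'A' (after the try/except). Output: MPA

Answer: MPA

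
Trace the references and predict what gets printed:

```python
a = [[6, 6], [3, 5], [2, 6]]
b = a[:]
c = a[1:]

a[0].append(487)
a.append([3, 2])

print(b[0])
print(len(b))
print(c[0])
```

Key concept: slice with nested mutation.
Step by step:
`a = [[6, 6], [3, 5], [2, 6]]` → a = [[6, 6], [3, 5], [2, 6]]
`b = a[:]` → b = [[6, 6], [3, 5], [2, 6]]
`c = a[1:]` → c = [[3, 5], [2, 6]]
`a[0].append(487)` → a = [[6, 6, 487], [3, 5], [2, 6]]; b = [[6, 6, 487], [3, 5], [2, 6]]
`a.append([3, 2])` → a = [[6, 6, 487], [3, 5], [2, 6], [3, 2]]
`print(b[0])` → prints [6, 6, 487]
`print(len(b))` → prints 3
`print(c[0])` → prints [3, 5]

Answer:
[6, 6, 487]
3
[3, 5]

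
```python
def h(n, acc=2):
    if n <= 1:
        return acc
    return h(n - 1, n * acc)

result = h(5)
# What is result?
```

Accumulator trace (n, acc): (5, 2) -> (4, 10) -> (3, 40) -> (2, 120) -> (1, 240) -> return 240

Answer: 240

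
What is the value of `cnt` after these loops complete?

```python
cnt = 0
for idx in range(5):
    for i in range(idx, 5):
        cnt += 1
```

Upper triangle: 5 + 4 + ... + 1
`cnt` takes the values: 0 → 1 → 2 → 3 → 4 → 5 → 6 → 7 → 8 → 9 → 10 → 11 → 12 → 13 → 14 → 15

Answer: 15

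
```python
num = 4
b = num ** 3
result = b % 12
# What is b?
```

Trace:
`num = 4` → num = 4
`b = num ** 3` → b = 64
`result = b % 12` → result = 4
So b = 64

Answer: 64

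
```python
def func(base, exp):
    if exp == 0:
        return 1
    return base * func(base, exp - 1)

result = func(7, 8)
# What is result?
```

func(7, 8) = 7 * 7 * 7 * 7 * 7 * 7 * 7 * 7 = 5764801

Answer: 5764801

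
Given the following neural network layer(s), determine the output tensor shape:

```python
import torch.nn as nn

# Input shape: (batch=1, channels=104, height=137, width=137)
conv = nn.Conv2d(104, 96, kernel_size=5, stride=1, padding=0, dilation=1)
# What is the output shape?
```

Input: (1, 104, 137, 137) -> Output: (1, 96, 133, 133)

Answer: (1, 96, 133, 133)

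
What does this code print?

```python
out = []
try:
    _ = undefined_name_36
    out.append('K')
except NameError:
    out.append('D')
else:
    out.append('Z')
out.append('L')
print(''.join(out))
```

Execution trace: 'D' (except NameError) → 'L' (after the try/except). Output: DL

Answer: DL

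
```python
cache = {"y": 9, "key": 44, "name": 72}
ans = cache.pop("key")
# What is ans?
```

Trace:
`cache = {"y": 9, "key": 44, "name": 72}` → cache = {'y': 9, 'key': 44, 'name': 72}
`ans = cache.pop("key")` → cache = {'y': 9, 'name': 72}; ans = 44
So ans = 44

Answer: 44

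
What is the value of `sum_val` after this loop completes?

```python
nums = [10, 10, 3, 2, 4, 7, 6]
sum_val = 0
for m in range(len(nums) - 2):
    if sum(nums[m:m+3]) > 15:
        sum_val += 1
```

Count windows with sum > 15
`sum_val` takes the values: 0 → 1 → 2

Answer: 2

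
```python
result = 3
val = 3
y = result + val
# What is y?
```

Trace:
`result = 3` → result = 3
`val = 3` → val = 3
`y = result + val` → y = 6
So y = 6

Answer: 6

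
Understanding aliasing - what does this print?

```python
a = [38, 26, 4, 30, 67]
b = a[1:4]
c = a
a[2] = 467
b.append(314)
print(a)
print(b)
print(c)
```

Key concept: slice vs alias.
Step by step:
`a = [38, 26, 4, 30, 67]` → a = [38, 26, 4, 30, 67]
`b = a[1:4]` → b = [26, 4, 30]
`c = a` → c = [38, 26, 4, 30, 67] (same object as a)
`a[2] = 467` → a = [38, 26, 467, 30, 67] (same object as c); c = [38, 26, 467, 30, 67] (same object as a)
`b.append(314)` → b = [26, 4, 30, 314]
`print(a)` → prints [38, 26, 467, 30, 67]
`print(b)` → prints [26, 4, 30, 314]
`print(c)` → prints [38, 26, 467, 30, 67]

Answer:
[38, 26, 467, 30, 67]
[26, 4, 30, 314]
[38, 26, 467, 30, 67]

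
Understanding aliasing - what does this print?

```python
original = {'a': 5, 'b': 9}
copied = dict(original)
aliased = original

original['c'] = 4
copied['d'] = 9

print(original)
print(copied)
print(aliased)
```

Key concept: dict() creates copy, assignment creates alias.
Step by step:
`original = {'a': 5, 'b': 9}` → original = {'a': 5, 'b': 9}
`copied = dict(original)` → copied = {'a': 5, 'b': 9}
`aliased = original` → aliased = {'a': 5, 'b': 9} (same object as original)
`original['c'] = 4` → original = {'a': 5, 'b': 9, 'c': 4} (same object as aliased); aliased = {'a': 5, 'b': 9, 'c': 4} (same object as original)
`copied['d'] = 9` → copied = {'a': 5, 'b': 9, 'd': 9}
`print(original)` → prints {'a': 5, 'b': 9, 'c': 4}
`print(copied)` → prints {'a': 5, 'b': 9, 'd': 9}
`print(aliased)` → prints {'a': 5, 'b': 9, 'c': 4}

Answer:
{'a': 5, 'b': 9, 'c': 4}
{'a': 5, 'b': 9, 'd': 9}
{'a': 5, 'b': 9, 'c': 4}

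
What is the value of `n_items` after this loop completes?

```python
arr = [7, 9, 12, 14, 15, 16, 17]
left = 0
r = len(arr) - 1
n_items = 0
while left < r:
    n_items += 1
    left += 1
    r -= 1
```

Iterations until pointers meet (list length 7)
`n_items` takes the values: 0 → 1 → 2 → 3

Answer: 3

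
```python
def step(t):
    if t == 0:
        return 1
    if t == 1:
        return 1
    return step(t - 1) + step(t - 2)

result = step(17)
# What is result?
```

Build up from base cases: step(0)=1, step(1)=1, step(2)=2, step(3)=3, step(4)=5, step(5)=8, step(6)=13, ..., step(17)=2584

Answer: 2584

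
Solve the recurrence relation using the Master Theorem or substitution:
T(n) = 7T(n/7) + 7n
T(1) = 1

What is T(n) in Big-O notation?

By Master Theorem: a=7, b=7, f(n)=7n. Since log_7(7) = 1 and f(n) = Θ(n^1), Case 2 applies. T(n) = O(n log n).

Answer: O(n log n)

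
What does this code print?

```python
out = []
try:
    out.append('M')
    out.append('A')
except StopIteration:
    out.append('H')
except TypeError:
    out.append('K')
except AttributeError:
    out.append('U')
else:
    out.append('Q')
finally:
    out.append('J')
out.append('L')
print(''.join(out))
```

Execution trace: 'M' (try body) → 'A' (try body, no exception) → 'Q' (else) → 'J' (finally) → 'L' (after the try/except). Output: MAQJL

Answer: MAQJL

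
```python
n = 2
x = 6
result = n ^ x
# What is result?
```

Trace:
`n = 2` → n = 2
`x = 6` → x = 6
`result = n ^ x` → result = 4
So result = 4

Answer: 4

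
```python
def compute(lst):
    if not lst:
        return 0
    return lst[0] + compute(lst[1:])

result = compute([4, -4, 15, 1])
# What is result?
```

4 + (-4) + 15 + 1 + 0 = 16

Answer: 16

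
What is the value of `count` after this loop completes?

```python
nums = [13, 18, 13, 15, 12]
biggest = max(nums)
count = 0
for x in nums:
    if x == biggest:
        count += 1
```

Count of max value 18 in [13, 18, 13, 15, 12]
`count` takes the values: 0 → 1

Answer: 1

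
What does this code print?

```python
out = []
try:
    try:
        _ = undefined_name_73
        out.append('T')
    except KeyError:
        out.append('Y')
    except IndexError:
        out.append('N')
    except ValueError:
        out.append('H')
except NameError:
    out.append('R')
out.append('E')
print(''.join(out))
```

Execution trace: 'R' (outer except NameError) → 'E' (after the try/except). Output: RE

Answer: RE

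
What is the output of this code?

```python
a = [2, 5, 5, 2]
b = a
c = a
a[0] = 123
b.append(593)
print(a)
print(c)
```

Key concept: multiple aliases.
Step by step:
`a = [2, 5, 5, 2]` → a = [2, 5, 5, 2]
`b = a` → b = [2, 5, 5, 2] (same object as a)
`c = a` → c = [2, 5, 5, 2] (same object as a, b)
`a[0] = 123` → a = [123, 5, 5, 2] (same object as b, c); b = [123, 5, 5, 2] (same object as a, c); c = [123, 5, 5, 2] (same object as a, b)
`b.append(593)` → a = [123, 5, 5, 2, 593] (same object as b, c); b = [123, 5, 5, 2, 593] (same object as a, c); c = [123, 5, 5, 2, 593] (same object as a, b)
`print(a)` → prints [123, 5, 5, 2, 593]
`print(c)` → prints [123, 5, 5, 2, 593]

Answer:
[123, 5, 5, 2, 593]
[123, 5, 5, 2, 593]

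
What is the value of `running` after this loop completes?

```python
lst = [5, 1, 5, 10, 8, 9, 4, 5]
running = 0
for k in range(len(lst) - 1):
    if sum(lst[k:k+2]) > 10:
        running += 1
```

Count windows with sum > 10
`running` takes the values: 0 → 1 → 2 → 3 → 4

Answer: 4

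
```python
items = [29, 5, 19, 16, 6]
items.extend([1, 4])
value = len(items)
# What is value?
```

Trace:
`items = [29, 5, 19, 16, 6]` → items = [29, 5, 19, 16, 6]
`items.extend([1, 4])` → items = [29, 5, 19, 16, 6, 1, 4]
`value = len(items)` → value = 7
So value = 7

Answer: 7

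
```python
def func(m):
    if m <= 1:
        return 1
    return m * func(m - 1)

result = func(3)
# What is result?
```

func(3) = 3 * 2 * 1 = 6

Answer: 6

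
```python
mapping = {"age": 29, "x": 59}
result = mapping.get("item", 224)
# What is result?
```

Trace:
`mapping = {"age": 29, "x": 59}` → mapping = {'age': 29, 'x': 59}
`result = mapping.get("item", 224)` → result = 224
So result = 224

Answer: 224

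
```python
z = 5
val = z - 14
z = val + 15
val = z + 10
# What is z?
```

Trace:
`z = 5` → z = 5
`val = z - 14` → val = -9
`z = val + 15` → z = 6
`val = z + 10` → val = 16
So z = 6

Answer: 6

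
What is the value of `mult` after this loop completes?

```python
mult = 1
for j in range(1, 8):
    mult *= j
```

7! = 5040
`mult` takes the values: 1 → 2 → 6 → 24 → 120 → 720 → 5040

Answer: 5040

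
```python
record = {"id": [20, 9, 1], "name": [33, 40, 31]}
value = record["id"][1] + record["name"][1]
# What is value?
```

Trace:
`record = {"id": [20, 9, 1], "name": [33, 40, 31]}` → record = {'id': [20, 9, 1], 'name': [33, 40, 31]}
`value = record["id"][1] + record["name"][1]` → value = 49
So value = 49

Answer: 49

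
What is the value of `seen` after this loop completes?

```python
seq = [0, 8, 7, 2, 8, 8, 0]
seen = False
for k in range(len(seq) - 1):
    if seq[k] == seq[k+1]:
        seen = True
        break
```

Check consecutive duplicates in [0, 8, 7, 2, 8, 8, 0]
`seen` takes the values: False → True

Answer: True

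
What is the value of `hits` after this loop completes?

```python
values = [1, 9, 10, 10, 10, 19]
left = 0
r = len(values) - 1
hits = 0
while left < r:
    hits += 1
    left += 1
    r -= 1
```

Iterations until pointers meet (list length 6)
`hits` takes the values: 0 → 1 → 2 → 3

Answer: 3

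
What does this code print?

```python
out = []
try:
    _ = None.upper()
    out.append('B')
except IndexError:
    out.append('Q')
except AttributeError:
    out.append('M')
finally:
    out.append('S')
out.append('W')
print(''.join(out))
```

Execution trace: 'M' (except AttributeError) → 'S' (finally) → 'W' (after the try/except). Output: MSW

Answer: MSW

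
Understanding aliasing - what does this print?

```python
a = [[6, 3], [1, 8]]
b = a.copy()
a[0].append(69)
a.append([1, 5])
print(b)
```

Key concept: shallow copy with nested lists.
Step by step:
`a = [[6, 3], [1, 8]]` → a = [[6, 3], [1, 8]]
`b = a.copy()` → b = [[6, 3], [1, 8]]
`a[0].append(69)` → a = [[6, 3, 69], [1, 8]]; b = [[6, 3, 69], [1, 8]]
`a.append([1, 5])` → a = [[6, 3, 69], [1, 8], [1, 5]]
`print(b)` → prints [[6, 3, 69], [1, 8]]

Answer: [[6, 3, 69], [1, 8]]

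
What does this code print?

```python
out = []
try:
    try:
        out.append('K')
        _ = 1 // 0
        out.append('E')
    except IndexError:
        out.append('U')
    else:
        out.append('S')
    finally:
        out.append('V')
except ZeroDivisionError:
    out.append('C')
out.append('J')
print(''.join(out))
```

Execution trace: 'K' (inner try body) → 'V' (inner finally) → 'C' (outer except ZeroDivisionError) → 'J' (after the try/except). Output: KVCJ

Answer: KVCJ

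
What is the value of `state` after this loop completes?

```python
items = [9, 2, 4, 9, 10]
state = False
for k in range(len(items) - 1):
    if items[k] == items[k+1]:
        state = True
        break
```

Check consecutive duplicates in [9, 2, 4, 9, 10]
`state` takes the values: False

Answer: False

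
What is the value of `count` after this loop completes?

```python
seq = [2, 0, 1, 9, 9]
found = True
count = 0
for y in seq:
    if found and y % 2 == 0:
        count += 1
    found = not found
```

Count even values at even positions
`count` takes the values: 0 → 1

Answer: 1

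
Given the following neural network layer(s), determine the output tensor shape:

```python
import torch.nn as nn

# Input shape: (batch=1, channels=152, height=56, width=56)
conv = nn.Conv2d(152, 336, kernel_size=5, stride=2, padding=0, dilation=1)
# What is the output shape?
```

Input: (1, 152, 56, 56) -> Output: (1, 336, 26, 26)

Answer: (1, 336, 26, 26)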